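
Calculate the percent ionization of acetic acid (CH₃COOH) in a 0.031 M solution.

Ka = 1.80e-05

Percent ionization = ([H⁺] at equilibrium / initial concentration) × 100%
Percent ionization = 2.38%

Let x = [H⁺]. Ka = x²/(C - x) ⇒ x² + (1.80e-05)x - (1.80e-05)(0.031) = 0. x = 7.3805e-04. Percent = (7.3805e-04/0.031) × 100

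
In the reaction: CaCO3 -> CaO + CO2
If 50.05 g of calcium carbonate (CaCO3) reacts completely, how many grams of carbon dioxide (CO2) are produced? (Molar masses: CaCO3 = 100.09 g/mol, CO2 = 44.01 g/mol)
Moles of CaCO3 = 50.05 g ÷ 100.09 g/mol = 0.50005 mol
Mole ratio: 1 mol CO2 / 1 mol CaCO3
Moles of CO2 = 0.50005 × (1/1) = 0.50005 mol
Mass of CO2 = 0.50005 mol × 44.01 g/mol = 22.01 g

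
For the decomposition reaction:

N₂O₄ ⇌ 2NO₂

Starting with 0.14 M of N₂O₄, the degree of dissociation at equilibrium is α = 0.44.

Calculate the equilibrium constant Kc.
K_c = 0.1936

x = α·[A]₀ = 0.44 × 0.14 = 0.0616 M dissociated.
At eq: [N₂O₄] = 0.14 − 0.0616 = 0.0784 M; [NO₂] = 2x = 0.1232 M.
Kc = [NO₂]²/[N₂O₄] = (0.1232)²/0.0784 = 0.1936.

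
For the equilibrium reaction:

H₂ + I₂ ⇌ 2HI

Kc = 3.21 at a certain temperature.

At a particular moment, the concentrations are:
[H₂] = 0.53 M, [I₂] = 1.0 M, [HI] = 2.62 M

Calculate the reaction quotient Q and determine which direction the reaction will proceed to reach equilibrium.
Q = 12.952, Q > K, reaction proceeds reverse (toward reactants)

Q = ([HI]^2) / ([H₂] × [I₂])
  = ((2.62)^2) / ((0.53)·(1.0)) = 6.8644/0.53 = 12.95
Since Q = 12.95 > Kc = 3.21, the reaction proceeds reverse (toward reactants) to reach equilibrium.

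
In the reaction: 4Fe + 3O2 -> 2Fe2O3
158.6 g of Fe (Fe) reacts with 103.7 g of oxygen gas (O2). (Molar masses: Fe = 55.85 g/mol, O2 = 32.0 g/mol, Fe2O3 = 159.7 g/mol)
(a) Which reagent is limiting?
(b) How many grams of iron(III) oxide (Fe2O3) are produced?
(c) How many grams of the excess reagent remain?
(a) Fe, (b) 226.8 g, (c) 35.55 g

Moles of Fe = 158.6 g ÷ 55.85 g/mol = 2.83975 mol
Moles of O2 = 103.7 g ÷ 32.0 g/mol = 3.24063 mol
Moles ÷ coefficient: Fe: 2.83975/4 = 0.7099, O2: 3.24063/3 = 1.08
(a) Fe has the smaller value, so Fe is the limiting reagent.
(b) Moles of Fe2O3 = 2.83975 mol Fe × (2/4) = 1.41987 mol; mass = 1.41987 mol × 159.7 g/mol = 226.8 g
(c) O2 consumed = 2.83975 × (3/4) = 2.12981 mol; remaining = 3.24063 − 2.12981 = 1.11081 mol; mass = 1.11081 mol × 32.0 g/mol = 35.55 g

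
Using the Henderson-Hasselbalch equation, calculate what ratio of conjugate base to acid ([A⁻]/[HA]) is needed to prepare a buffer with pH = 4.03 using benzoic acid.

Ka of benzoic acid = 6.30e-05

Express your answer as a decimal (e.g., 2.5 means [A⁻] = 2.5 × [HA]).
[A⁻]/[HA] = 0.675

pKa = −log(6.30e-05) = 4.2007. pH = pKa + log([A⁻]/[HA]). 4.03 = 4.2007 + log(ratio). log(ratio) = 4.03 − 4.2007 = -0.1707. ratio = 10^(-0.1707) = 0.675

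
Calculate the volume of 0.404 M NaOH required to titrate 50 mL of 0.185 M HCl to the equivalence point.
V_{base} = 22.9 mL

At equivalence: moles acid = moles base.
moles HCl = 0.185 M × 0.05 L = 0.00925 mol
V_NaOH = 0.00925 mol ÷ 0.404 M = 0.0229 L = 22.9 mL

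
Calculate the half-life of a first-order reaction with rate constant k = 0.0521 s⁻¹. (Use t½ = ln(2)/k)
13.30 s

t½ = ln(2)/k = 0.6931/0.0521 = 13.30 s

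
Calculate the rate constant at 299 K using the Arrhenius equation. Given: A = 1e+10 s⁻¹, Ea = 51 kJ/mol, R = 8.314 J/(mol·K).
1.23e+01 s⁻¹

k = A·exp(-Ea/(R·T)) = 1e+10·exp(-51000/(8.314·299)) = 1e+10·exp(-20.5158) = 1e+10·1.2305e-09 = 1.23e+01 s⁻¹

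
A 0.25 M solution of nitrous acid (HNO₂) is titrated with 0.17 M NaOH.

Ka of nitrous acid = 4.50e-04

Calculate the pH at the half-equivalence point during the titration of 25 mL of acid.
pH = pKa = 3.35

At the half-equivalence point, [HA] = [A⁻], so by Henderson–Hasselbalch pH = pKa + log(1) = pKa.
pKa = −log(4.50e-04) = 3.35.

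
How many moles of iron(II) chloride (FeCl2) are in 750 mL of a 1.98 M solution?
Moles = Molarity × Volume (L)
Moles = 1.98 M × 0.75 L = 1.485 mol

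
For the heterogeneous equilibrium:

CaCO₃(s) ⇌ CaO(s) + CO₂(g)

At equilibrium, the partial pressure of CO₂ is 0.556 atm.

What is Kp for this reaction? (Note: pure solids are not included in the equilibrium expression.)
K_p = 0.556

Solids (CaCO₃, CaO) have activity 1 and are excluded.
Kp = P(CO₂) = 0.556.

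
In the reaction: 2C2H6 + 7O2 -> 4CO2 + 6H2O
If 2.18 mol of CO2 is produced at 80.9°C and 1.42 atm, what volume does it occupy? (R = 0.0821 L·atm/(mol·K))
T = 80.9°C + 273.15 = 354.05 K
V = nRT/P = (2.18 × 0.0821 × 354.05) / 1.42
V = 44.62 L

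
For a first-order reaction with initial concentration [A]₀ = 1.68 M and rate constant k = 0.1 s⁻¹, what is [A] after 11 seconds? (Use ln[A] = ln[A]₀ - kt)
0.5592 M

ln[A] = ln[A]₀ - k·t = ln(1.68) - (0.1)·(11) = 0.5188 - 1.1000 = -0.5812
[A] = e^(-0.5812) = 0.5592 M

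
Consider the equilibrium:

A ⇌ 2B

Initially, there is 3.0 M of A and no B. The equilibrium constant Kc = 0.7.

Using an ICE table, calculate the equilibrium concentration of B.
[B] = 1.285 M

ICE: [A] = 3.0 − x, [B] = 2x.
Kc = (2x)²/(3.0 − x) = 0.7 ⇒ 4x² + 0.7x − 2.1 = 0.
x = (−0.7 + √(0.7² + 4·4·2.1))/(2·4) = (−0.7 + √34.09)/8 = 0.64233.
[B] = 2x = 1.285 M.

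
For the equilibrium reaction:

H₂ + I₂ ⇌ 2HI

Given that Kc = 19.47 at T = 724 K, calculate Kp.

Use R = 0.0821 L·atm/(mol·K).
K_p = 19.4700

Δn = (moles gaseous products) − (moles gaseous reactants) = 0
T = 724 K; RT = 0.0821 × 724 = 59.4404
Kp = Kc·(RT)^Δn = 19.47 × (59.4404)^0 = 19.47 × 1 = 19.4700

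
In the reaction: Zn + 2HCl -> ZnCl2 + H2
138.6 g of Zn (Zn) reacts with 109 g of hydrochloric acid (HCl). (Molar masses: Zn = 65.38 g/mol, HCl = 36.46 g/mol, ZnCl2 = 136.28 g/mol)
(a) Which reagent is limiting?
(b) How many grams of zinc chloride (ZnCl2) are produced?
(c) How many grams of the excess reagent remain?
(a) HCl, (b) 203.7 g, (c) 40.87 g

Moles of Zn = 138.6 g ÷ 65.38 g/mol = 2.11991 mol
Moles of HCl = 109 g ÷ 36.46 g/mol = 2.98958 mol
Moles ÷ coefficient: Zn: 2.11991/1 = 2.12, HCl: 2.98958/2 = 1.495
(a) HCl has the smaller value, so HCl is the limiting reagent.
(b) Moles of ZnCl2 = 2.98958 mol HCl × (1/2) = 1.49479 mol; mass = 1.49479 mol × 136.28 g/mol = 203.7 g
(c) Zn consumed = 2.98958 × (1/2) = 1.49479 mol; remaining = 2.11991 − 1.49479 = 0.625126 mol; mass = 0.625126 mol × 65.38 g/mol = 40.87 g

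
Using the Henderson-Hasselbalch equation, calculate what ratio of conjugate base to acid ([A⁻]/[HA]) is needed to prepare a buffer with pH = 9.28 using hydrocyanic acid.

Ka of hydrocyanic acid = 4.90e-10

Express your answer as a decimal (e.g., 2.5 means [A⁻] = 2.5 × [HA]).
[A⁻]/[HA] = 0.934

pKa = −log(4.90e-10) = 9.3098. pH = pKa + log([A⁻]/[HA]). 9.28 = 9.3098 + log(ratio). log(ratio) = 9.28 − 9.3098 = -0.0298. ratio = 10^(-0.0298) = 0.934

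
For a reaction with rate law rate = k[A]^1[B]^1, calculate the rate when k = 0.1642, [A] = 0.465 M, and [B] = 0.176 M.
0.01344 M/s

rate = k·[A]^1·[B]^1 = 0.1642·(0.465)^1·(0.176)^1 = 0.1642·0.465·0.176 = 0.01344 M/s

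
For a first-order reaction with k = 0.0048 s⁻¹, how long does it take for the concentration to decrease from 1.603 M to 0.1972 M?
436.54 s

From ln[A] = ln[A]₀ - k·t: t = ln([A]₀/[A])/k = ln(1.603/0.1972)/0.0048 = ln(8.1288)/0.0048 = 2.0954/0.0048 = 436.54 s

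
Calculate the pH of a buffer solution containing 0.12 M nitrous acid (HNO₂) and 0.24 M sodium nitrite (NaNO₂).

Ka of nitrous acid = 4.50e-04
pH = 3.65

pKa = -log(4.50e-04) = 3.35. pH = pKa + log([A⁻]/[HA]) = 3.35 + log(0.24/0.12)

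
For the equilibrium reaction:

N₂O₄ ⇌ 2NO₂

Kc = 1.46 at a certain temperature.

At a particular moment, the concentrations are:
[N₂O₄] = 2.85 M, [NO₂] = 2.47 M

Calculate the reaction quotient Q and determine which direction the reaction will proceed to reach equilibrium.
Q = 2.141, Q > K, reaction proceeds reverse (toward reactants)

Q = ([NO₂]^2) / ([N₂O₄])
  = ((2.47)^2) / ((2.85)) = 6.1009/2.85 = 2.141
Since Q = 2.141 > Kc = 1.46, the reaction proceeds reverse (toward reactants) to reach equilibrium.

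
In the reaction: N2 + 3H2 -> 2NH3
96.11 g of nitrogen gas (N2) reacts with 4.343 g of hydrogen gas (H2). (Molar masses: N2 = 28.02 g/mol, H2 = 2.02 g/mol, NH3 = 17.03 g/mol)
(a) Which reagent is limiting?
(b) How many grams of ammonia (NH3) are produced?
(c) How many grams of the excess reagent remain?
(a) H2, (b) 24.41 g, (c) 76.03 g

Moles of N2 = 96.11 g ÷ 28.02 g/mol = 3.43005 mol
Moles of H2 = 4.343 g ÷ 2.02 g/mol = 2.15 mol
Moles ÷ coefficient: N2: 3.43005/1 = 3.43, H2: 2.15/3 = 0.7167
(a) H2 has the smaller value, so H2 is the limiting reagent.
(b) Moles of NH3 = 2.15 mol H2 × (2/3) = 1.43333 mol; mass = 1.43333 mol × 17.03 g/mol = 24.41 g
(c) N2 consumed = 2.15 × (1/3) = 0.716667 mol; remaining = 3.43005 − 0.716667 = 2.71338 mol; mass = 2.71338 mol × 28.02 g/mol = 76.03 g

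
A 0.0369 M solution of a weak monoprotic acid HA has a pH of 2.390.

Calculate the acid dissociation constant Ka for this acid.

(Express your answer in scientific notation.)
K_a = 5.06e-04

[H⁺] = 10^(−pH) = 10^(−2.390) = 4.074e-03 M. For HA ⇌ H⁺ + A⁻, Ka = x²/(C − x) = (4.074e-03)²/(0.0369 − 4.074e-03) = 5.06e-04.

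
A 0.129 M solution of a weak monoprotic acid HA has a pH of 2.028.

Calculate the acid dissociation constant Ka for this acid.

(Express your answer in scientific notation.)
K_a = 7.35e-04

[H⁺] = 10^(−pH) = 10^(−2.028) = 9.376e-03 M. For HA ⇌ H⁺ + A⁻, Ka = x²/(C − x) = (9.376e-03)²/(0.129 − 9.376e-03) = 7.35e-04.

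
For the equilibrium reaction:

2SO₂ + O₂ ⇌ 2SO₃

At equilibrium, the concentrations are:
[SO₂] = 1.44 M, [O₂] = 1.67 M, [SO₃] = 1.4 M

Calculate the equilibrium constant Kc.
K_c = 0.5660

Kc = ([SO₃]^2) / ([SO₂]^2 × [O₂])
   = ((1.4)^2) / ((1.44)^2·(1.67))
   = 1.96 / 3.4629 = 0.5660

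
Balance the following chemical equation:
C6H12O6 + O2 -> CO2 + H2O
Balanced equation:
C6H12O6 + 6O2 -> 6CO2 + 6H2O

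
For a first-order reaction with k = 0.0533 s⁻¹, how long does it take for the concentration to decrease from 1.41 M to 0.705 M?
13.00 s

From ln[A] = ln[A]₀ - k·t: t = ln([A]₀/[A])/k = ln(1.41/0.705)/0.0533 = ln(2.0000)/0.0533 = 0.6931/0.0533 = 13.00 s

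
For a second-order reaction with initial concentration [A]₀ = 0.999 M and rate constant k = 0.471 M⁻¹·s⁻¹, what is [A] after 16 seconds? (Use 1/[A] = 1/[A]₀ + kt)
0.1171 M

1/[A] = 1/[A]₀ + k·t = 1/0.999 + (0.471)·(16) = 1.0010 + 7.5360 = 8.5370
[A] = 1/8.5370 = 0.1171 M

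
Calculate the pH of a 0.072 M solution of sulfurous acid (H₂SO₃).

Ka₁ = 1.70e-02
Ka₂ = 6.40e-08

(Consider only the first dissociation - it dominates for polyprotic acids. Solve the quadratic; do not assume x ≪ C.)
pH = 1.56

x² + Ka₁·x − Ka₁·C = 0 with Ka₁ = 1.70e-02, C = 0.072.
x = (−Ka₁ + √(Ka₁² + 4·Ka₁·C))/2 = 2.7503e-02 M, so pH = 1.56.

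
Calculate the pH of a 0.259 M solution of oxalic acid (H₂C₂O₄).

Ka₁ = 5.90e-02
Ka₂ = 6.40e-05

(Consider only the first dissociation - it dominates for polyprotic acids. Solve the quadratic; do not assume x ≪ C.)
pH = 1.01

x² + Ka₁·x − Ka₁·C = 0 with Ka₁ = 5.90e-02, C = 0.259.
x = (−Ka₁ + √(Ka₁² + 4·Ka₁·C))/2 = 9.7588e-02 M, so pH = 1.01.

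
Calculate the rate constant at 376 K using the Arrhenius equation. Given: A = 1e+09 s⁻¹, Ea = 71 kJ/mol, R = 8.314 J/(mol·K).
1.37e-01 s⁻¹

k = A·exp(-Ea/(R·T)) = 1e+09·exp(-71000/(8.314·376)) = 1e+09·exp(-22.7123) = 1e+09·1.3683e-10 = 1.37e-01 s⁻¹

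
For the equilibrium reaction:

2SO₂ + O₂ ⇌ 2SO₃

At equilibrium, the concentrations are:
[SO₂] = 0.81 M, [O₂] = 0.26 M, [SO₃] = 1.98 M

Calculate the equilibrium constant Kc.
K_c = 22.9820

Kc = ([SO₃]^2) / ([SO₂]^2 × [O₂])
   = ((1.98)^2) / ((0.81)^2·(0.26))
   = 3.9204 / 0.17059 = 22.9820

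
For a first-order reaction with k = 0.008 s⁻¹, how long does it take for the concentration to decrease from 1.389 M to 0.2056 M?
238.80 s

From ln[A] = ln[A]₀ - k·t: t = ln([A]₀/[A])/k = ln(1.389/0.2056)/0.008 = ln(6.7558)/0.008 = 1.9104/0.008 = 238.80 s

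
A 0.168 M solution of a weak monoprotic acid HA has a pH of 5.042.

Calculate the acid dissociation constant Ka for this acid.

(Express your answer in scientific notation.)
K_a = 4.91e-10

[H⁺] = 10^(−pH) = 10^(−5.042) = 9.078e-06 M. For HA ⇌ H⁺ + A⁻, Ka = x²/(C − x) = (9.078e-06)²/(0.168 − 9.078e-06) = 4.91e-10.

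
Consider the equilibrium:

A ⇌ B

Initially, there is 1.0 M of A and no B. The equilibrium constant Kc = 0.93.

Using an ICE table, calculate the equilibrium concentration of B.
[B] = 0.482 M

ICE: [A] = 1.0 − x, [B] = x.
Kc = x/(1.0 − x) = 0.93 ⇒ x = 0.93·1.0/(1 + 0.93) = 0.93/1.93 = 0.4819.
[B] = x = 0.482 M.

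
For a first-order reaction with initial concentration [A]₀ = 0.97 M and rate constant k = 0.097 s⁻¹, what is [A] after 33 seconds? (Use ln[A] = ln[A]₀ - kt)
0.0395 M

ln[A] = ln[A]₀ - k·t = ln(0.97) - (0.097)·(33) = -0.0305 - 3.2010 = -3.2315
[A] = e^(-3.2315) = 0.0395 M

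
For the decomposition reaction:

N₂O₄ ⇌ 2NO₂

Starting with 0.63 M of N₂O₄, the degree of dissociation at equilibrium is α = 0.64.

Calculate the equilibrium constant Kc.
K_c = 2.8672

x = α·[A]₀ = 0.64 × 0.63 = 0.4032 M dissociated.
At eq: [N₂O₄] = 0.63 − 0.4032 = 0.2268 M; [NO₂] = 2x = 0.8064 M.
Kc = [NO₂]²/[N₂O₄] = (0.8064)²/0.2268 = 2.867.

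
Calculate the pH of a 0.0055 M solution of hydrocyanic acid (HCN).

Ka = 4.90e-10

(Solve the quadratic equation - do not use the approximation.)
pH = 5.78

x² + Ka×x - Ka×C = 0. Using quadratic formula: [H⁺] = 1.6414e-06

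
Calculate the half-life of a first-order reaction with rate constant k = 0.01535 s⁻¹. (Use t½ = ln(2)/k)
45.16 s

t½ = ln(2)/k = 0.6931/0.01535 = 45.16 s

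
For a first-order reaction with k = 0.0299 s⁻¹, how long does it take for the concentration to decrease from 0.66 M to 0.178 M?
43.83 s

From ln[A] = ln[A]₀ - k·t: t = ln([A]₀/[A])/k = ln(0.66/0.178)/0.0299 = ln(3.7079)/0.0299 = 1.3105/0.0299 = 43.83 s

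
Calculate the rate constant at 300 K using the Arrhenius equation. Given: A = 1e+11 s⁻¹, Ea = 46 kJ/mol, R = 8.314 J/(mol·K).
9.78e+02 s⁻¹

k = A·exp(-Ea/(R·T)) = 1e+11·exp(-46000/(8.314·300)) = 1e+11·exp(-18.4428) = 1e+11·9.7814e-09 = 9.78e+02 s⁻¹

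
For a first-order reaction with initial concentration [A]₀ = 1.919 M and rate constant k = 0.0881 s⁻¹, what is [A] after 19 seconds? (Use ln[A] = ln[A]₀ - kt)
0.3598 M

ln[A] = ln[A]₀ - k·t = ln(1.919) - (0.0881)·(19) = 0.6518 - 1.6739 = -1.0221
[A] = e^(-1.0221) = 0.3598 M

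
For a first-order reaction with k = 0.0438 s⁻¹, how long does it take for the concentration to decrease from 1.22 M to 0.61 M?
15.83 s

From ln[A] = ln[A]₀ - k·t: t = ln([A]₀/[A])/k = ln(1.22/0.61)/0.0438 = ln(2.0000)/0.0438 = 0.6931/0.0438 = 15.83 s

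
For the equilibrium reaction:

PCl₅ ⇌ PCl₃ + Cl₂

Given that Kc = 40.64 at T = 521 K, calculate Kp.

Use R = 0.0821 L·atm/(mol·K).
K_p = 1.74e+03

Δn = (moles gaseous products) − (moles gaseous reactants) = 1
T = 521 K; RT = 0.0821 × 521 = 42.7741
Kp = Kc·(RT)^Δn = 40.64 × (42.7741)^1 = 40.64 × 42.7741 = 1.74e+03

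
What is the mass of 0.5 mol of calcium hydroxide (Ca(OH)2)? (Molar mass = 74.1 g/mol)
Mass = 0.5 mol × 74.1 g/mol = 37.05 g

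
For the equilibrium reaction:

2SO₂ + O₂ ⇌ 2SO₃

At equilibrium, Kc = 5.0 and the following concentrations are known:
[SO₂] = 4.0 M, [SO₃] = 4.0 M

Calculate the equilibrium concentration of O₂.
[O₂] = 0.2000 M

Kc = ([SO₃]^2) / ([SO₂]^2 × [O₂]) = 5.0
[O₂]^1 = (product terms)/(Kc · other reactant terms) = 16 / (5.0 · 16) = 0.2
[O₂] = 0.2000 M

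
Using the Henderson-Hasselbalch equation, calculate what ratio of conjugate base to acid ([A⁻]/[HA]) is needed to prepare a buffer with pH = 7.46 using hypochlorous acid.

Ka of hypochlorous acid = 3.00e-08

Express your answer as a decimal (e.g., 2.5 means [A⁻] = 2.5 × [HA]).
[A⁻]/[HA] = 0.865

pKa = −log(3.00e-08) = 7.5229. pH = pKa + log([A⁻]/[HA]). 7.46 = 7.5229 + log(ratio). log(ratio) = 7.46 − 7.5229 = -0.0629. ratio = 10^(-0.0629) = 0.865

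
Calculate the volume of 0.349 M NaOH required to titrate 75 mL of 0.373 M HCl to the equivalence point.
V_{base} = 80.2 mL

At equivalence: moles acid = moles base.
moles HCl = 0.373 M × 0.075 L = 0.027975 mol
V_NaOH = 0.027975 mol ÷ 0.349 M = 0.08016 L = 80.2 mL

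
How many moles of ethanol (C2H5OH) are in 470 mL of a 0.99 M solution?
Moles = Molarity × Volume (L)
Moles = 0.99 M × 0.47 L = 0.4653 mol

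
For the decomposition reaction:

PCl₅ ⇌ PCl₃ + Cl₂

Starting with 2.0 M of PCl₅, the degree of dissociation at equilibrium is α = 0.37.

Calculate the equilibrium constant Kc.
K_c = 0.4346

x = α·[A]₀ = 0.37 × 2.0 = 0.74 M dissociated.
At eq: [PCl₅] = 2.0 − 0.74 = 1.26 M; [PCl₃] = [Cl₂] = x = 0.74 M.
Kc = [PCl₃][Cl₂]/[PCl₅] = (0.74)²/1.26 = 0.4346.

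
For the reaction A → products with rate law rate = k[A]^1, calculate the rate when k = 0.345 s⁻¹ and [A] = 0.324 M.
0.1118 M/s

rate = k·[A]^1 = 0.345·(0.324)^1 = 0.345·0.324 = 0.1118 M/s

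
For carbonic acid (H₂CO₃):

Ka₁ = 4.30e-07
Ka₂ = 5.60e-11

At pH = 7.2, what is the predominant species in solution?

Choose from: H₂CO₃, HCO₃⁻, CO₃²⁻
HCO₃⁻

pKa1 = 6.37, pKa2 = 10.25. Each pKa is the crossover between adjacent species; pH = 7.2 lies in the region where HCO₃⁻ predominates.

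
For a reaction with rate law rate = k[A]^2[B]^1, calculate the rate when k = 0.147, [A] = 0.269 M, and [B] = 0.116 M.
0.001234 M/s

rate = k·[A]^2·[B]^1 = 0.147·(0.269)^2·(0.116)^1 = 0.147·0.072361·0.116 = 0.001234 M/s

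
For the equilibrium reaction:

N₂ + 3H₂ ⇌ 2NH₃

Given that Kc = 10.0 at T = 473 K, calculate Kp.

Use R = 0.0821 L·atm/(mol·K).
K_p = 0.0066

Δn = (moles gaseous products) − (moles gaseous reactants) = -2
T = 473 K; RT = 0.0821 × 473 = 38.8333
Kp = Kc·(RT)^Δn = 10.0 × (38.8333)^-2 = 10.0 × 0.000663119 = 0.0066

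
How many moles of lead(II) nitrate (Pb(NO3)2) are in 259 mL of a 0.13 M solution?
Moles = Molarity × Volume (L)
Moles = 0.13 M × 0.259 L = 0.03367 mol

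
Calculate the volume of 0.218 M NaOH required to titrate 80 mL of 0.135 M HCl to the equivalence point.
V_{base} = 49.5 mL

At equivalence: moles acid = moles base.
moles HCl = 0.135 M × 0.08 L = 0.0108 mol
V_NaOH = 0.0108 mol ÷ 0.218 M = 0.04954 L = 49.5 mL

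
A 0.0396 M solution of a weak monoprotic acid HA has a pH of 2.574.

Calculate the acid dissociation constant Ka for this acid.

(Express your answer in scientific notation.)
K_a = 1.93e-04

[H⁺] = 10^(−pH) = 10^(−2.574) = 2.667e-03 M. For HA ⇌ H⁺ + A⁻, Ka = x²/(C − x) = (2.667e-03)²/(0.0396 − 2.667e-03) = 1.93e-04.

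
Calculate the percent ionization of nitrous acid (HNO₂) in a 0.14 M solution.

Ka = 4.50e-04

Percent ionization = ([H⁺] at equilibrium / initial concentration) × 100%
Percent ionization = 5.51%

Let x = [H⁺]. Ka = x²/(C - x) ⇒ x² + (4.50e-04)x - (4.50e-04)(0.14) = 0. x = 7.7154e-03. Percent = (7.7154e-03/0.14) × 100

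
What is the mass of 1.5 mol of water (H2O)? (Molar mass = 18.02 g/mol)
Mass = 1.5 mol × 18.02 g/mol = 27.03 g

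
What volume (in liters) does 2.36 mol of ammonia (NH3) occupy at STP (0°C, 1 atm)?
At STP, 1 mol of gas occupies 22.4 L
Volume = 2.36 mol × 22.4 L/mol = 52.86 L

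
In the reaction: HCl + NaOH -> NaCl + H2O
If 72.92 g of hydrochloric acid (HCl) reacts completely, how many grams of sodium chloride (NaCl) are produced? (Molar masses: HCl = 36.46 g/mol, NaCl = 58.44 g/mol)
Moles of HCl = 72.92 g ÷ 36.46 g/mol = 2 mol
Mole ratio: 1 mol NaCl / 1 mol HCl
Moles of NaCl = 2 × (1/1) = 2 mol
Mass of NaCl = 2 mol × 58.44 g/mol = 116.9 g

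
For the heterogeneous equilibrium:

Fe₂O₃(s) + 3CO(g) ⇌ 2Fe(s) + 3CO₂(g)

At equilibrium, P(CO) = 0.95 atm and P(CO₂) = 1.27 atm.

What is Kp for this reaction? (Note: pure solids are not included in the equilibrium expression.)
K_p = 2.389

Solids (Fe₂O₃, Fe) are excluded.
Kp = P(CO₂)³/P(CO)³ = (1.27)³/(0.95)³ = 2.048/0.8574 = 2.389.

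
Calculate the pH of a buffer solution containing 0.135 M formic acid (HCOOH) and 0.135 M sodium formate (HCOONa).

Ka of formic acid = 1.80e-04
pH = 3.74

pKa = -log(1.80e-04) = 3.74. pH = pKa + log([A⁻]/[HA]) = 3.74 + log(0.135/0.135)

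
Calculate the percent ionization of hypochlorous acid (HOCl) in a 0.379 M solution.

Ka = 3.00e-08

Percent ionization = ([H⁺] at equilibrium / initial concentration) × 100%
Percent ionization = 0.0281%

Let x = [H⁺]. Ka = x²/(C - x) ⇒ x² + (3.00e-08)x - (3.00e-08)(0.379) = 0. x = 1.0662e-04. Percent = (1.0662e-04/0.379) × 100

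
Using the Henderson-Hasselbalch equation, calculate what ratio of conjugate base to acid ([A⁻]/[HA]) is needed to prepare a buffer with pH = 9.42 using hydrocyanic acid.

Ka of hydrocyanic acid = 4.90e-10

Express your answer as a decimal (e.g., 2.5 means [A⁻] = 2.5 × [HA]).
[A⁻]/[HA] = 1.289

pKa = −log(4.90e-10) = 9.3098. pH = pKa + log([A⁻]/[HA]). 9.42 = 9.3098 + log(ratio). log(ratio) = 9.42 − 9.3098 = 0.1102. ratio = 10^(0.1102) = 1.289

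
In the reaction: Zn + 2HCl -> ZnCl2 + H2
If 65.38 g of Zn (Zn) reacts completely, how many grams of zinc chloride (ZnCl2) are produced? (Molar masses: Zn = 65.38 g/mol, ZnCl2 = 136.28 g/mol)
Moles of Zn = 65.38 g ÷ 65.38 g/mol = 1 mol
Mole ratio: 1 mol ZnCl2 / 1 mol Zn
Moles of ZnCl2 = 1 × (1/1) = 1 mol
Mass of ZnCl2 = 1 mol × 136.28 g/mol = 136.3 g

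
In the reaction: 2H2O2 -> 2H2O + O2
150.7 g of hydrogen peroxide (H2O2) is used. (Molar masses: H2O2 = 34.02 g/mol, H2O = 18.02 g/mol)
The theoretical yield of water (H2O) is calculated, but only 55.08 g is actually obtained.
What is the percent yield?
Moles of H2O2 = 150.7 g ÷ 34.02 g/mol = 4.42975 mol
Mole ratio: 2 mol H2O / 2 mol H2O2
Moles of H2O = 4.42975 × (2/2) = 4.42975 mol
Theoretical yield = 4.42975 mol × 18.02 g/mol = 79.824 g
Actual yield = 55.08 g
Percent yield = (55.08 / 79.824) × 100% = 69.0%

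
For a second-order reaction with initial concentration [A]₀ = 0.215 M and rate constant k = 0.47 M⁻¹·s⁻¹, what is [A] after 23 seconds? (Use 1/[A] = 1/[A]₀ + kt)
0.0647 M

1/[A] = 1/[A]₀ + k·t = 1/0.215 + (0.47)·(23) = 4.6512 + 10.8100 = 15.4612
[A] = 1/15.4612 = 0.0647 M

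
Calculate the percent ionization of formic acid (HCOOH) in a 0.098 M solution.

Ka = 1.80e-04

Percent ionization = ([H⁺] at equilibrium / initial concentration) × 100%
Percent ionization = 4.19%

Let x = [H⁺]. Ka = x²/(C - x) ⇒ x² + (1.80e-04)x - (1.80e-04)(0.098) = 0. x = 4.1110e-03. Percent = (4.1110e-03/0.098) × 100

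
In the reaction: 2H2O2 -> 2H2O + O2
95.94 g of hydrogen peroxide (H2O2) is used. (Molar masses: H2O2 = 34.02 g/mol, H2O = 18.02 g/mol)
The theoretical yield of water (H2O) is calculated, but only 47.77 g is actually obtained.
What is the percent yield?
Moles of H2O2 = 95.94 g ÷ 34.02 g/mol = 2.82011 mol
Mole ratio: 2 mol H2O / 2 mol H2O2
Moles of H2O = 2.82011 × (2/2) = 2.82011 mol
Theoretical yield = 2.82011 mol × 18.02 g/mol = 50.818 g
Actual yield = 47.77 g
Percent yield = (47.77 / 50.818) × 100% = 94.0%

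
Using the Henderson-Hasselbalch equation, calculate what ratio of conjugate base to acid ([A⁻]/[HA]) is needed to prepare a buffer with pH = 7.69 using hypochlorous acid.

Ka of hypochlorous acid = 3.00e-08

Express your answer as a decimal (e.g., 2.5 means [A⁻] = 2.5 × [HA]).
[A⁻]/[HA] = 1.469

pKa = −log(3.00e-08) = 7.5229. pH = pKa + log([A⁻]/[HA]). 7.69 = 7.5229 + log(ratio). log(ratio) = 7.69 − 7.5229 = 0.1671. ratio = 10^(0.1671) = 1.469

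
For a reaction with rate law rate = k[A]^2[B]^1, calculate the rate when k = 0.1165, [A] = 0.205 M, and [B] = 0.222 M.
0.001087 M/s

rate = k·[A]^2·[B]^1 = 0.1165·(0.205)^2·(0.222)^1 = 0.1165·0.042025·0.222 = 0.001087 M/s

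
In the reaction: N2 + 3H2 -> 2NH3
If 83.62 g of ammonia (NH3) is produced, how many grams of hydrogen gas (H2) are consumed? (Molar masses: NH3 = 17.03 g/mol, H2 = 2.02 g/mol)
Moles of NH3 = 83.62 g ÷ 17.03 g/mol = 4.91016 mol
Mole ratio: 3 mol H2 / 2 mol NH3
Moles of H2 = 4.91016 × (3/2) = 7.36524 mol
Mass of H2 = 7.36524 mol × 2.02 g/mol = 14.88 g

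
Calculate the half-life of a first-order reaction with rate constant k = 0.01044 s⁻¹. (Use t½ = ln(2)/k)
66.39 s

t½ = ln(2)/k = 0.6931/0.01044 = 66.39 s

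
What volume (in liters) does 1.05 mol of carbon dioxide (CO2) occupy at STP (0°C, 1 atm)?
At STP, 1 mol of gas occupies 22.4 L
Volume = 1.05 mol × 22.4 L/mol = 23.52 L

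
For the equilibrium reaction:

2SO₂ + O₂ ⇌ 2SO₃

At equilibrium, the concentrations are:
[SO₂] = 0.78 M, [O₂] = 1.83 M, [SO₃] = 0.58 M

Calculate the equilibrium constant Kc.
K_c = 0.3021

Kc = ([SO₃]^2) / ([SO₂]^2 × [O₂])
   = ((0.58)^2) / ((0.78)^2·(1.83))
   = 0.3364 / 1.1134 = 0.3021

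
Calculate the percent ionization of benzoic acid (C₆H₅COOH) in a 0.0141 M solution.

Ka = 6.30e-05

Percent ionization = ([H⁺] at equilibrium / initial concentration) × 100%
Percent ionization = 6.46%

Let x = [H⁺]. Ka = x²/(C - x) ⇒ x² + (6.30e-05)x - (6.30e-05)(0.0141) = 0. x = 9.1152e-04. Percent = (9.1152e-04/0.0141) × 100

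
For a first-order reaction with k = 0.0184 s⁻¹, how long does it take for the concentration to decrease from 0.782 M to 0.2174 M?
69.57 s

From ln[A] = ln[A]₀ - k·t: t = ln([A]₀/[A])/k = ln(0.782/0.2174)/0.0184 = ln(3.5971)/0.0184 = 1.2801/0.0184 = 69.57 s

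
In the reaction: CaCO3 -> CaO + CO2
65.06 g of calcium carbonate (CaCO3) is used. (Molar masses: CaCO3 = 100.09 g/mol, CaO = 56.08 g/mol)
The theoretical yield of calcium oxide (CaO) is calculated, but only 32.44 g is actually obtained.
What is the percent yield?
Moles of CaCO3 = 65.06 g ÷ 100.09 g/mol = 0.650015 mol
Mole ratio: 1 mol CaO / 1 mol CaCO3
Moles of CaO = 0.650015 × (1/1) = 0.650015 mol
Theoretical yield = 0.650015 mol × 56.08 g/mol = 36.453 g
Actual yield = 32.44 g
Percent yield = (32.44 / 36.453) × 100% = 89.0%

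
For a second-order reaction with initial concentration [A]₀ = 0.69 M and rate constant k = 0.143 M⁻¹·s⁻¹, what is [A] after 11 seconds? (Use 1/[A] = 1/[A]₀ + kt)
0.3309 M

1/[A] = 1/[A]₀ + k·t = 1/0.69 + (0.143)·(11) = 1.4493 + 1.5730 = 3.0223
[A] = 1/3.0223 = 0.3309 M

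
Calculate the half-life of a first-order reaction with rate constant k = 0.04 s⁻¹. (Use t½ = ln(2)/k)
17.33 s

t½ = ln(2)/k = 0.6931/0.04 = 17.33 s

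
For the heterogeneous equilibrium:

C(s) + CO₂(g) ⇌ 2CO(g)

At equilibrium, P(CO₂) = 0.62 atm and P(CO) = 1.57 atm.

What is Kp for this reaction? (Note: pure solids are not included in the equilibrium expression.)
K_p = 3.976

Solid C is excluded.
Kp = P(CO)²/P(CO₂) = (1.57)²/0.62 = 2.465/0.62 = 3.976.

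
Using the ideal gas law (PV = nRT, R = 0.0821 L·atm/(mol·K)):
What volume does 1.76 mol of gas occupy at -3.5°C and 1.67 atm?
T = -3.5°C + 273.15 = 269.65 K
V = nRT/P = (1.76 × 0.0821 × 269.65) / 1.67
V = 23.33 L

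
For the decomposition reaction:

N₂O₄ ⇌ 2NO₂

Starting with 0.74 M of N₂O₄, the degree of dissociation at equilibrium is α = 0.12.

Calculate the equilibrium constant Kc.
K_c = 0.0484

x = α·[A]₀ = 0.12 × 0.74 = 0.0888 M dissociated.
At eq: [N₂O₄] = 0.74 − 0.0888 = 0.6512 M; [NO₂] = 2x = 0.1776 M.
Kc = [NO₂]²/[N₂O₄] = (0.1776)²/0.6512 = 0.04844.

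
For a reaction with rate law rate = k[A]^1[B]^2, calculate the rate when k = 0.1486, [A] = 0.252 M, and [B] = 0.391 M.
0.005725 M/s

rate = k·[A]^1·[B]^2 = 0.1486·(0.252)^1·(0.391)^2 = 0.1486·0.252·0.152881 = 0.005725 M/s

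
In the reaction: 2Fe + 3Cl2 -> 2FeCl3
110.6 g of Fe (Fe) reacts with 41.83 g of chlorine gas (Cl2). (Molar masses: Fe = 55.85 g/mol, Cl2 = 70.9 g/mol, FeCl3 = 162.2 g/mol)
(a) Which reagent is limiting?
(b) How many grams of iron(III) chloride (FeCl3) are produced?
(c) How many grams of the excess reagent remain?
(a) Cl2, (b) 63.8 g, (c) 88.63 g

Moles of Fe = 110.6 g ÷ 55.85 g/mol = 1.9803 mol
Moles of Cl2 = 41.83 g ÷ 70.9 g/mol = 0.589986 mol
Moles ÷ coefficient: Fe: 1.9803/2 = 0.9902, Cl2: 0.589986/3 = 0.1967
(a) Cl2 has the smaller value, so Cl2 is the limiting reagent.
(b) Moles of FeCl3 = 0.589986 mol Cl2 × (2/3) = 0.393324 mol; mass = 0.393324 mol × 162.2 g/mol = 63.8 g
(c) Fe consumed = 0.589986 × (2/3) = 0.393324 mol; remaining = 1.9803 − 0.393324 = 1.58698 mol; mass = 1.58698 mol × 55.85 g/mol = 88.63 g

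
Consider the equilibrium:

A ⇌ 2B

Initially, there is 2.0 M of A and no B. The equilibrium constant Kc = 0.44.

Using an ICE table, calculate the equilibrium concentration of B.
[B] = 0.835 M

ICE: [A] = 2.0 − x, [B] = 2x.
Kc = (2x)²/(2.0 − x) = 0.44 ⇒ 4x² + 0.44x − 0.88 = 0.
x = (−0.44 + √(0.44² + 4·4·0.88))/(2·4) = (−0.44 + √14.274)/8 = 0.41726.
[B] = 2x = 0.835 M.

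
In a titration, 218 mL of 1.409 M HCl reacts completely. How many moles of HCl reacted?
Moles = Molarity × Volume (L)
Moles = 1.409 M × 0.218 L = 0.3072 mol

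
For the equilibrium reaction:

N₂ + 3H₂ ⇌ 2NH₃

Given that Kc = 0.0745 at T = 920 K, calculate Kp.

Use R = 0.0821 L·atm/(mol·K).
K_p = 1.31e-05

Δn = (moles gaseous products) − (moles gaseous reactants) = -2
T = 920 K; RT = 0.0821 × 920 = 75.532
Kp = Kc·(RT)^Δn = 0.0745 × (75.532)^-2 = 0.0745 × 0.000175282 = 1.31e-05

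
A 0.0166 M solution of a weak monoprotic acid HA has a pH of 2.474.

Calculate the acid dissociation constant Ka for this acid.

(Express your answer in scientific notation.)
K_a = 8.51e-04

[H⁺] = 10^(−pH) = 10^(−2.474) = 3.357e-03 M. For HA ⇌ H⁺ + A⁻, Ka = x²/(C − x) = (3.357e-03)²/(0.0166 − 3.357e-03) = 8.51e-04.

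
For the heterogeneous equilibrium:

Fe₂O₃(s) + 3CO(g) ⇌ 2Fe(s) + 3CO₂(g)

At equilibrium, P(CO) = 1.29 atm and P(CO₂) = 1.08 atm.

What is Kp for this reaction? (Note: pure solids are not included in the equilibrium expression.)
K_p = 0.587

Solids (Fe₂O₃, Fe) are excluded.
Kp = P(CO₂)³/P(CO)³ = (1.08)³/(1.29)³ = 1.26/2.147 = 0.587.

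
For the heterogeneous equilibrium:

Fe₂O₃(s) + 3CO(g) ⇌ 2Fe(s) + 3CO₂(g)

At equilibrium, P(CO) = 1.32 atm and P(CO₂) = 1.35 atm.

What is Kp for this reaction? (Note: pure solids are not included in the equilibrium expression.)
K_p = 1.070

Solids (Fe₂O₃, Fe) are excluded.
Kp = P(CO₂)³/P(CO)³ = (1.35)³/(1.32)³ = 2.46/2.3 = 1.070.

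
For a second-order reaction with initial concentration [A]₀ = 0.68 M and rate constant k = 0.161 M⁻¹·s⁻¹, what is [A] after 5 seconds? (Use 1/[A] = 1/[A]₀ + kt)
0.4394 M

1/[A] = 1/[A]₀ + k·t = 1/0.68 + (0.161)·(5) = 1.4706 + 0.8050 = 2.2756
[A] = 1/2.2756 = 0.4394 M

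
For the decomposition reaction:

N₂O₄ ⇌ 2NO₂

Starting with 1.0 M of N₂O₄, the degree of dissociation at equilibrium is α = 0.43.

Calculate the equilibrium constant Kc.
K_c = 1.2975

x = α·[A]₀ = 0.43 × 1.0 = 0.43 M dissociated.
At eq: [N₂O₄] = 1.0 − 0.43 = 0.57 M; [NO₂] = 2x = 0.86 M.
Kc = [NO₂]²/[N₂O₄] = (0.86)²/0.57 = 1.298.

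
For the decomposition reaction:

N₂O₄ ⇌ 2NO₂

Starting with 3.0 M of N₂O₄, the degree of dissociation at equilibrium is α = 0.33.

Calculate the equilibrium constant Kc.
K_c = 1.9504

x = α·[A]₀ = 0.33 × 3.0 = 0.99 M dissociated.
At eq: [N₂O₄] = 3.0 − 0.99 = 2.01 M; [NO₂] = 2x = 1.98 M.
Kc = [NO₂]²/[N₂O₄] = (1.98)²/2.01 = 1.95.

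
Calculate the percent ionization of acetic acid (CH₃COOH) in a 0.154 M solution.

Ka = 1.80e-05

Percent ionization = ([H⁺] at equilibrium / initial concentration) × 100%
Percent ionization = 1.08%

Let x = [H⁺]. Ka = x²/(C - x) ⇒ x² + (1.80e-05)x - (1.80e-05)(0.154) = 0. x = 1.6560e-03. Percent = (1.6560e-03/0.154) × 100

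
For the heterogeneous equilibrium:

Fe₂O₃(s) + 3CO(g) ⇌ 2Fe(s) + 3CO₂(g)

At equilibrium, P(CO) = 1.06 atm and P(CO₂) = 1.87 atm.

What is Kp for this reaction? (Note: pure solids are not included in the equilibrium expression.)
K_p = 5.490

Solids (Fe₂O₃, Fe) are excluded.
Kp = P(CO₂)³/P(CO)³ = (1.87)³/(1.06)³ = 6.539/1.191 = 5.490.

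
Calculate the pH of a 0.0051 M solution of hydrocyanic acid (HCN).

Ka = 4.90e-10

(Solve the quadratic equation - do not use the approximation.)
pH = 5.80

x² + Ka×x - Ka×C = 0. Using quadratic formula: [H⁺] = 1.5806e-06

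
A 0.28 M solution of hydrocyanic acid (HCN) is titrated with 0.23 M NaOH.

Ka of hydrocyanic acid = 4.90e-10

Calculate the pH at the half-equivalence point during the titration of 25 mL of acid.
pH = pKa = 9.31

At the half-equivalence point, [HA] = [A⁻], so by Henderson–Hasselbalch pH = pKa + log(1) = pKa.
pKa = −log(4.90e-10) = 9.31.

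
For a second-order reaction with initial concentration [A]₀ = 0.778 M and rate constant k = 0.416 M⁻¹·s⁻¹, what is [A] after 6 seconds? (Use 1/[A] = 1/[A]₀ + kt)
0.2645 M

1/[A] = 1/[A]₀ + k·t = 1/0.778 + (0.416)·(6) = 1.2853 + 2.4960 = 3.7813
[A] = 1/3.7813 = 0.2645 M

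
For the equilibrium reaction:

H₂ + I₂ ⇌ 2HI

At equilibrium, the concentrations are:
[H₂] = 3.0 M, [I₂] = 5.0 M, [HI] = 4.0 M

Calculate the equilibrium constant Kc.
K_c = 1.0667

Kc = ([HI]^2) / ([H₂] × [I₂])
   = ((4.0)^2) / ((3.0)·(5.0))
   = 16 / 15 = 1.0667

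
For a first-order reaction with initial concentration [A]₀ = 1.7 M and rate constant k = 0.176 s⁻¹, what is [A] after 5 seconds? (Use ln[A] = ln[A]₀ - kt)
0.7051 M

ln[A] = ln[A]₀ - k·t = ln(1.7) - (0.176)·(5) = 0.5306 - 0.8800 = -0.3494
[A] = e^(-0.3494) = 0.7051 M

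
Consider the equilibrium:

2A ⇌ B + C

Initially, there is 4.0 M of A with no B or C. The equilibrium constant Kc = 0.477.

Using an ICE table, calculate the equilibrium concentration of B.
[B] = 1.160 M

ICE: [A] = 4.0 − 2x, [B] = [C] = x.
Kc = x²/(4.0 − 2x)² = 0.477 ⇒ √Kc = x/(4.0 − 2x).
x = √0.477·4.0/(1 + 2√0.477) = 0.69065·4.0/2.3813 = 1.1601.
[B] = x = 1.160 M.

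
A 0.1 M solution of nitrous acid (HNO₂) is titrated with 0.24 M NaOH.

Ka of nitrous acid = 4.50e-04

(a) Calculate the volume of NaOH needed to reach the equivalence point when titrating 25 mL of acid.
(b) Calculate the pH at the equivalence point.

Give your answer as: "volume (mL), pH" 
V = 10.4 mL, pH = 8.10

(a) At equivalence: moles acid = moles base.
moles acid = 0.1 × 0.025 = 0.0025 mol; V_NaOH = 0.0025/0.24 = 0.01042 L = 10.4 mL.
(b) At equivalence, all acid → conjugate base A⁻ at [A⁻] = 0.0025/0.03542 = 0.07059 M.
Kb = Kw/Ka = 1.0e-14/4.50e-04 = 2.222e-11; [OH⁻] = √(Kb·[A⁻]) = 1.252e-06; pOH = 5.90; pH = 14 − pOH = 8.10.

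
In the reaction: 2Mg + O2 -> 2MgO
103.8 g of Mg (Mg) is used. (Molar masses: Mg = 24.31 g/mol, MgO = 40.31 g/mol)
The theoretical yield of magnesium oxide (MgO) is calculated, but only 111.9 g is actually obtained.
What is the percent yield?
Moles of Mg = 103.8 g ÷ 24.31 g/mol = 4.26985 mol
Mole ratio: 2 mol MgO / 2 mol Mg
Moles of MgO = 4.26985 × (2/2) = 4.26985 mol
Theoretical yield = 4.26985 mol × 40.31 g/mol = 172.12 g
Actual yield = 111.9 g
Percent yield = (111.9 / 172.12) × 100% = 65.0%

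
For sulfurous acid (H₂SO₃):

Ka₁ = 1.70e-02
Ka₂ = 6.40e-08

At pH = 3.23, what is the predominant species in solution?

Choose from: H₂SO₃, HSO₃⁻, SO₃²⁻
HSO₃⁻

pKa1 = 1.77, pKa2 = 7.19. Each pKa is the crossover between adjacent species; pH = 3.23 lies in the region where HSO₃⁻ predominates.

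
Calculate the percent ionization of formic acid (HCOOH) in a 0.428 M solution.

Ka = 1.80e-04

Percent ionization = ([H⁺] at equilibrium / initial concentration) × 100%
Percent ionization = 2.03%

Let x = [H⁺]. Ka = x²/(C - x) ⇒ x² + (1.80e-04)x - (1.80e-04)(0.428) = 0. x = 8.6877e-03. Percent = (8.6877e-03/0.428) × 100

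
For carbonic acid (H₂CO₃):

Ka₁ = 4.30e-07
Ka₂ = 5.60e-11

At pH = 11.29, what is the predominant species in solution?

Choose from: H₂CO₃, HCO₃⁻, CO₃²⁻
CO₃²⁻

pKa1 = 6.37, pKa2 = 10.25. Each pKa is the crossover between adjacent species; pH = 11.29 lies in the region where CO₃²⁻ predominates.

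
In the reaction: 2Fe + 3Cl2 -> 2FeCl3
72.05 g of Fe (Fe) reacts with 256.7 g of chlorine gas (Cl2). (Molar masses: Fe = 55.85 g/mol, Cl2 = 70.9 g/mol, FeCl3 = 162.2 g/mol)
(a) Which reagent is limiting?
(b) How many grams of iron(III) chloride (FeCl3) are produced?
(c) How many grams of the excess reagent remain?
(a) Fe, (b) 209.2 g, (c) 119.5 g

Moles of Fe = 72.05 g ÷ 55.85 g/mol = 1.29006 mol
Moles of Cl2 = 256.7 g ÷ 70.9 g/mol = 3.62059 mol
Moles ÷ coefficient: Fe: 1.29006/2 = 0.645, Cl2: 3.62059/3 = 1.207
(a) Fe has the smaller value, so Fe is the limiting reagent.
(b) Moles of FeCl3 = 1.29006 mol Fe × (2/2) = 1.29006 mol; mass = 1.29006 mol × 162.2 g/mol = 209.2 g
(c) Cl2 consumed = 1.29006 × (3/2) = 1.93509 mol; remaining = 3.62059 − 1.93509 = 1.6855 mol; mass = 1.6855 mol × 70.9 g/mol = 119.5 g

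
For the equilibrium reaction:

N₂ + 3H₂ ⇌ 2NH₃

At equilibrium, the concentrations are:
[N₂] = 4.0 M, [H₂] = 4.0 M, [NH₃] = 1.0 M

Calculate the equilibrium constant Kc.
K_c = 3.91e-03

Kc = ([NH₃]^2) / ([N₂] × [H₂]^3)
   = ((1.0)^2) / ((4.0)·(4.0)^3)
   = 1 / 256 = 3.91e-03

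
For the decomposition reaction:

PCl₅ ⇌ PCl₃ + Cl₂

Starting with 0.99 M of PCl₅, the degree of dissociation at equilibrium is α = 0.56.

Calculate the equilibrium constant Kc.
K_c = 0.7056

x = α·[A]₀ = 0.56 × 0.99 = 0.5544 M dissociated.
At eq: [PCl₅] = 0.99 − 0.5544 = 0.4356 M; [PCl₃] = [Cl₂] = x = 0.5544 M.
Kc = [PCl₃][Cl₂]/[PCl₅] = (0.5544)²/0.4356 = 0.7056.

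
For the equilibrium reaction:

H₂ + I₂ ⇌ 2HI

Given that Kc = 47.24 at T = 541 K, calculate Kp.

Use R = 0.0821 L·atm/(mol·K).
K_p = 47.2400

Δn = (moles gaseous products) − (moles gaseous reactants) = 0
T = 541 K; RT = 0.0821 × 541 = 44.4161
Kp = Kc·(RT)^Δn = 47.24 × (44.4161)^0 = 47.24 × 1 = 47.2400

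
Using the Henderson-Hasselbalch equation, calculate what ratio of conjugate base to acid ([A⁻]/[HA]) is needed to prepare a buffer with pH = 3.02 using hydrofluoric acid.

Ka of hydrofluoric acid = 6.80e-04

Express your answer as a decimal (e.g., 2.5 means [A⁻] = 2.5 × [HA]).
[A⁻]/[HA] = 0.712

pKa = −log(6.80e-04) = 3.1675. pH = pKa + log([A⁻]/[HA]). 3.02 = 3.1675 + log(ratio). log(ratio) = 3.02 − 3.1675 = -0.1475. ratio = 10^(-0.1475) = 0.712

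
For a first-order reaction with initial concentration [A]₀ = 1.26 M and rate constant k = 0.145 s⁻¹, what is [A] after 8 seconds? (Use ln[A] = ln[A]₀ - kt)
0.3950 M

ln[A] = ln[A]₀ - k·t = ln(1.26) - (0.145)·(8) = 0.2311 - 1.1600 = -0.9289
[A] = e^(-0.9289) = 0.3950 M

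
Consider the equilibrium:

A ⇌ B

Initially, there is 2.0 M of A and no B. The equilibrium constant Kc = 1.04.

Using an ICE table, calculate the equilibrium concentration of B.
[B] = 1.020 M

ICE: [A] = 2.0 − x, [B] = x.
Kc = x/(2.0 − x) = 1.04 ⇒ x = 1.04·2.0/(1 + 1.04) = 2.08/2.04 = 1.02.
[B] = x = 1.020 M.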